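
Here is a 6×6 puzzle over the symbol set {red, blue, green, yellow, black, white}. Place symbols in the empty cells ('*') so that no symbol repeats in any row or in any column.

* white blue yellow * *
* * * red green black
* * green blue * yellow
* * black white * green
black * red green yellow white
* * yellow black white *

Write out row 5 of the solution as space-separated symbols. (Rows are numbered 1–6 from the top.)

black blue red green yellow white

(r1,c6) = red
(r2,c3) = white
(r5,c2) = blue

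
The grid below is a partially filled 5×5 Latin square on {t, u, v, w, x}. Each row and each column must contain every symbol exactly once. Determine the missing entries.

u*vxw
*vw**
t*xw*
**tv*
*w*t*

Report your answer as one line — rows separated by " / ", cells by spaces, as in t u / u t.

u t v x w / x v w u t / t u x w v / w x t v u / v w u t x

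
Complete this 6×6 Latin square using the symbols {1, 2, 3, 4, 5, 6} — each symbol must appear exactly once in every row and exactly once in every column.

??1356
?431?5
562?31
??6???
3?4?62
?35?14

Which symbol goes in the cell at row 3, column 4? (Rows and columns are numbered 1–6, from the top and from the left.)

4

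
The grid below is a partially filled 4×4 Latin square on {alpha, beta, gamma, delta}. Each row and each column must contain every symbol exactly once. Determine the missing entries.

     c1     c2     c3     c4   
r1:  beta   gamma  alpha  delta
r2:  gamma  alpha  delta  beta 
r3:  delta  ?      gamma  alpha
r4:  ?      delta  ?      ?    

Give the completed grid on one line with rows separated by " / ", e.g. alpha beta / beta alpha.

At row 3, column 2: row 3 has {alpha,gamma,delta}; column 2 has {alpha,gamma,delta}; that leaves beta.
At row 4, column 1: row 4 has {delta}; column 1 has {beta,gamma,delta}; that leaves alpha.
At row 4, column 3: row 4 has {alpha,delta}; column 3 has {alpha,gamma,delta}; that leaves beta.
At row 4, column 4: row 4 has {alpha,beta,delta}; column 4 has {alpha,beta,delta}; that leaves gamma.

beta gamma alpha delta / gamma alpha delta beta / delta beta gamma alpha / alpha delta beta gamma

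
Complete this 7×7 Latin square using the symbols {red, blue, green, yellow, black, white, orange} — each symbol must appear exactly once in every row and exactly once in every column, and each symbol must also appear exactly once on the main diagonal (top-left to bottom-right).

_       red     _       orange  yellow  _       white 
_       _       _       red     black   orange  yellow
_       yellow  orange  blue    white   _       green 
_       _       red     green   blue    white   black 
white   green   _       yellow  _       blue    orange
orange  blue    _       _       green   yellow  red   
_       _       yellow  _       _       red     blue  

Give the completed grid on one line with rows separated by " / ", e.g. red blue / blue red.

black red blue orange yellow green white / blue white green red black orange yellow / red yellow orange blue white black green / yellow orange red green blue white black / white green black yellow red blue orange / orange blue white black green yellow red / green black yellow white orange red blue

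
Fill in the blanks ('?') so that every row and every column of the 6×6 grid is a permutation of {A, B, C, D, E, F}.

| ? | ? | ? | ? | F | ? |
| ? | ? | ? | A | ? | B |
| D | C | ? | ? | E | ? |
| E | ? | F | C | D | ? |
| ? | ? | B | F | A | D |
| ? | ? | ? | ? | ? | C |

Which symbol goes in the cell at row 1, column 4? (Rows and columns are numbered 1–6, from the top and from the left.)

D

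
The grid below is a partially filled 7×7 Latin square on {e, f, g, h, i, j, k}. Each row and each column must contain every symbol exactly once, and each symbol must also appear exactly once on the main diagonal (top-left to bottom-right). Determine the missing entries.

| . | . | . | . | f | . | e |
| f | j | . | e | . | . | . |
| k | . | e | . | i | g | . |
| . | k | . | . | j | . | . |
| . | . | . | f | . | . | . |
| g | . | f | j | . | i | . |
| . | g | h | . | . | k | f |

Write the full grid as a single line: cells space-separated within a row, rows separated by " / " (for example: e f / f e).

(r1,c1) = h
(r1,c2) = i
(r1,c6) = j
(r2,c6) = h
(r3,c4) = h
(r3,c7) = j
(r4,c4) = g
(r5,c5) = k
(r5,c6) = e
(r7,c4) = i
(r7,c5) = e
(r1,c4) = k
(r2,c5) = g
(r3,c2) = f
(r4,c3) = i
(r4,c6) = f
(r4,c7) = h
(r5,c2) = h
(r6,c2) = e
(r6,c5) = h
(r6,c7) = k
(r7,c1) = j
(r1,c3) = g
(r2,c3) = k
(r2,c7) = i
(r4,c1) = e
(r5,c1) = i
(r5,c3) = j
(r5,c7) = g

h i g k f j e / f j k e g h i / k f e h i g j / e k i g j f h / i h j f k e g / g e f j h i k / j g h i e k f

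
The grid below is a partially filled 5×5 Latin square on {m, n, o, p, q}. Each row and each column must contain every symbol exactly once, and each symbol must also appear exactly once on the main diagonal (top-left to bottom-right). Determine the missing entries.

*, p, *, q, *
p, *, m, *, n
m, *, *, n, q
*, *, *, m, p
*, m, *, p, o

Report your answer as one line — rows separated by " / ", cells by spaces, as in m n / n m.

n p o q m / p q m o n / m o p n q / o n q m p / q m n p o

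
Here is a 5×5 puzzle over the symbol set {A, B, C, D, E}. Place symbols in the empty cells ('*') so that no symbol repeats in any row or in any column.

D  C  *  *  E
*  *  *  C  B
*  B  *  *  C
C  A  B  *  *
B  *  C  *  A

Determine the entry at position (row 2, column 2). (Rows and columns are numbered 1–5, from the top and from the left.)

D

(r1,c3): row 1 has {C,D,E}; column 3 has {B,C}, so it must be A.
(r1,c4): row 1 has {A,C,D,E}; column 4 has {C}, so it must be B.
(r4,c5): row 4 has {A,B,C}; column 5 has {A,B,C,E}, so it must be D.
(r4,c4): row 4 has {A,B,C,D}; column 4 has {B,C}, so it must be E.
(r5,c4): row 5 has {A,B,C}; column 4 has {B,C,E}, so it must be D.
(r3,c4): row 3 has {B,C}; column 4 has {B,C,D,E}, so it must be A.
(r5,c2): row 5 has {A,B,C,D}; column 2 has {A,B,C}, so it must be E.
(r2,c2): row 2 has {B,C}; column 2 has {A,B,C,E}, so it must be D.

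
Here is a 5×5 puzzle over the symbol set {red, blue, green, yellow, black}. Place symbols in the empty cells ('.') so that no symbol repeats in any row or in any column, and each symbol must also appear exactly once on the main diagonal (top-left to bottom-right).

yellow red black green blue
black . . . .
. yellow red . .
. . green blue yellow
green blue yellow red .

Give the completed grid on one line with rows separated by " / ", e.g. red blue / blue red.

yellow red black green blue / black green blue yellow red / blue yellow red black green / red black green blue yellow / green blue yellow red black

Cell (r2,c2): row 2 has {black}; column 2 has {red,blue,yellow}; the diagonal has {red,blue,yellow} → green.
Cell (r2,c3): row 2 has {green,black}; column 3 has {red,green,yellow,black} → blue.
Cell (r2,c4): row 2 has {blue,green,black}; column 4 has {red,blue,green} → yellow.
Cell (r2,c5): row 2 has {blue,green,yellow,black}; column 5 has {blue,yellow} → red.
Cell (r3,c1): row 3 has {red,yellow}; column 1 has {green,yellow,black} → blue.
Cell (r3,c4): row 3 has {red,blue,yellow}; column 4 has {red,blue,green,yellow} → black.
Cell (r3,c5): row 3 has {red,blue,yellow,black}; column 5 has {red,blue,yellow} → green.
Cell (r4,c1): row 4 has {blue,green,yellow}; column 1 has {blue,green,yellow,black} → red.
Cell (r4,c2): row 4 has {red,blue,green,yellow}; column 2 has {red,blue,green,yellow} → black.
Cell (r5,c5): row 5 has {red,blue,green,yellow}; column 5 has {red,blue,green,yellow}; the diagonal has {red,blue,green,yellow} → black.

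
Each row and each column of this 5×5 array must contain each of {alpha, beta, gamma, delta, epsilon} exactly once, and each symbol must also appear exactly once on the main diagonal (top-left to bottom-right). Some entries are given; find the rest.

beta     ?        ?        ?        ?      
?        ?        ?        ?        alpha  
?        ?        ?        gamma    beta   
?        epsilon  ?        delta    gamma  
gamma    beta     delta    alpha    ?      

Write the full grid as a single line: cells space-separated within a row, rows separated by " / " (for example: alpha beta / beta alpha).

beta alpha gamma epsilon delta / delta gamma epsilon beta alpha / epsilon delta alpha gamma beta / alpha epsilon beta delta gamma / gamma beta delta alpha epsilon

row 1 has {beta}; column 4 has {alpha,gamma,delta} — only epsilon is left for (r1,c4).
row 1 has {beta,epsilon}; column 5 has {alpha,beta,gamma} — only delta is left for (r1,c5).
row 2 has {alpha}; column 2 has {beta,epsilon}; the diagonal has {beta,delta} — only gamma is left for (r2,c2).
row 2 has {alpha,gamma}; column 4 has {alpha,gamma,delta,epsilon} — only beta is left for (r2,c4).
row 4 has {gamma,delta,epsilon}; column 1 has {beta,gamma} — only alpha is left for (r4,c1).
row 4 has {alpha,gamma,delta,epsilon}; column 3 has {delta} — only beta is left for (r4,c3).
row 5 has {alpha,beta,gamma,delta}; column 5 has {alpha,beta,gamma,delta}; the diagonal has {beta,gamma,delta} — only epsilon is left for (r5,c5).
row 1 has {beta,delta,epsilon}; column 2 has {beta,gamma,epsilon} — only alpha is left for (r1,c2).
row 1 has {alpha,beta,delta,epsilon}; column 3 has {beta,delta} — only gamma is left for (r1,c3).
row 2 has {alpha,beta,gamma}; column 3 has {beta,gamma,delta} — only epsilon is left for (r2,c3).
row 3 has {beta,gamma}; column 2 has {alpha,beta,gamma,epsilon} — only delta is left for (r3,c2).
row 3 has {beta,gamma,delta}; column 3 has {beta,gamma,delta,epsilon}; the diagonal has {beta,gamma,delta,epsilon} — only alpha is left for (r3,c3).
row 2 has {alpha,beta,gamma,epsilon}; column 1 has {alpha,beta,gamma} — only delta is left for (r2,c1).
row 3 has {alpha,beta,gamma,delta}; column 1 has {alpha,beta,gamma,delta} — only epsilon is left for (r3,c1).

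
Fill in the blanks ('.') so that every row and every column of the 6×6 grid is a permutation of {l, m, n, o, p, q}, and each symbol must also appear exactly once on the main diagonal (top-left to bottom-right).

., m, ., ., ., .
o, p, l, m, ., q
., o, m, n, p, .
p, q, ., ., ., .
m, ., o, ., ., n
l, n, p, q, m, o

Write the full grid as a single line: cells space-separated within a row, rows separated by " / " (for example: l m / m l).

(r2,c5) = n
(r3,c1) = q
(r3,c6) = l
(r4,c3) = n
(r4,c4) = l
(r4,c5) = o
(r4,c6) = m
(r5,c2) = l
(r5,c4) = p
(r5,c5) = q
(r1,c1) = n
(r1,c3) = q
(r1,c4) = o
(r1,c5) = l
(r1,c6) = p

n m q o l p / o p l m n q / q o m n p l / p q n l o m / m l o p q n / l n p q m o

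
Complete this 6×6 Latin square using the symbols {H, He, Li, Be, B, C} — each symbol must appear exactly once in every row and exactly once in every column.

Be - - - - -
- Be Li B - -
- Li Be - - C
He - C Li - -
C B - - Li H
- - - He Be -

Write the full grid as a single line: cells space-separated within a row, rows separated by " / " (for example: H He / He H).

Cell (r2,c1): row 2 has {Li,Be,B}; column 1 has {He,Be,C} → H.
Cell (r2,c6): row 2 has {H,Li,Be,B}; column 6 has {H,C} → He.
Cell (r3,c1): row 3 has {Li,Be,C}; column 1 has {H,He,Be,C} → B.
Cell (r3,c4): row 3 has {Li,Be,B,C}; column 4 has {He,Li,B} → H.
Cell (r3,c5): row 3 has {H,Li,Be,B,C}; column 5 has {Li,Be} → He.
Cell (r4,c2): row 4 has {He,Li,C}; column 2 has {Li,Be,B} → H.
Cell (r4,c5): row 4 has {H,He,Li,C}; column 5 has {He,Li,Be} → B.
Cell (r4,c6): row 4 has {H,He,Li,B,C}; column 6 has {H,He,C} → Be.
Cell (r5,c3): row 5 has {H,Li,B,C}; column 3 has {Li,Be,C} → He.
Cell (r5,c4): row 5 has {H,He,Li,B,C}; column 4 has {H,He,Li,B} → Be.
Cell (r6,c1): row 6 has {He,Be}; column 1 has {H,He,Be,B,C} → Li.
Cell (r6,c2): row 6 has {He,Li,Be}; column 2 has {H,Li,Be,B} → C.
Cell (r6,c6): row 6 has {He,Li,Be,C}; column 6 has {H,He,Be,C} → B.
Cell (r1,c2): row 1 has {Be}; column 2 has {H,Li,Be,B,C} → He.
Cell (r1,c4): row 1 has {He,Be}; column 4 has {H,He,Li,Be,B} → C.
Cell (r1,c5): row 1 has {He,Be,C}; column 5 has {He,Li,Be,B} → H.
Cell (r1,c6): row 1 has {H,He,Be,C}; column 6 has {H,He,Be,B,C} → Li.
Cell (r2,c5): row 2 has {H,He,Li,Be,B}; column 5 has {H,He,Li,Be,B} → C.
Cell (r6,c3): row 6 has {He,Li,Be,B,C}; column 3 has {He,Li,Be,C} → H.
Cell (r1,c3): row 1 has {H,He,Li,Be,C}; column 3 has {H,He,Li,Be,C} → B.

Be He B C H Li / H Be Li B C He / B Li Be H He C / He H C Li B Be / C B He Be Li H / Li C H He Be B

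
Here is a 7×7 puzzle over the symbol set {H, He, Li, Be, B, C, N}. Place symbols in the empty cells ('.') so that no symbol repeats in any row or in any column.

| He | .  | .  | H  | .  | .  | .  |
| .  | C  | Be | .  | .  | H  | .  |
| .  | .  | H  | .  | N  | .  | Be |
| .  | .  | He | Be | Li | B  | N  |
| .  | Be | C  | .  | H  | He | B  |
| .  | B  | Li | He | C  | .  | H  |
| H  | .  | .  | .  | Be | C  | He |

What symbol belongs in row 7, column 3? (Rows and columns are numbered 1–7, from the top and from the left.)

At row 1, column 5: row 1 has {H,He}; column 5 has {H,Li,Be,C,N}; that leaves B.
At row 2, column 5: row 2 has {H,Be,C}; column 5 has {H,Li,Be,B,C,N}; that leaves He.
At row 2, column 7: row 2 has {H,He,Be,C}; column 7 has {H,He,Be,B,N}; that leaves Li.
At row 3, column 6: row 3 has {H,Be,N}; column 6 has {H,He,B,C}; that leaves Li.
At row 4, column 1: row 4 has {He,Li,Be,B,N}; column 1 has {H,He}; that leaves C.
At row 4, column 2: row 4 has {He,Li,Be,B,C,N}; column 2 has {Be,B,C}; that leaves H.
At row 1, column 3: row 1 has {H,He,B}; column 3 has {H,He,Li,Be,C}; that leaves N.
At row 1, column 6: row 1 has {H,He,B,N}; column 6 has {H,He,Li,B,C}; that leaves Be.
At row 1, column 7: row 1 has {H,He,Be,B,N}; column 7 has {H,He,Li,Be,B,N}; that leaves C.
At row 3, column 1: row 3 has {H,Li,Be,N}; column 1 has {H,He,C}; that leaves B.
At row 3, column 2: row 3 has {H,Li,Be,B,N}; column 2 has {H,Be,B,C}; that leaves He.
At row 3, column 4: row 3 has {H,He,Li,Be,B,N}; column 4 has {H,He,Be}; that leaves C.
At row 6, column 6: row 6 has {H,He,Li,B,C}; column 6 has {H,He,Li,Be,B,C}; that leaves N.
At row 7, column 3: row 7 has {H,He,Be,C}; column 3 has {H,He,Li,Be,C,N}; that leaves B.

B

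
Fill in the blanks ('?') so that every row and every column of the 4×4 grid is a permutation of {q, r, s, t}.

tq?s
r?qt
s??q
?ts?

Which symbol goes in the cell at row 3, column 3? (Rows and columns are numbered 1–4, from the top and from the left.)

t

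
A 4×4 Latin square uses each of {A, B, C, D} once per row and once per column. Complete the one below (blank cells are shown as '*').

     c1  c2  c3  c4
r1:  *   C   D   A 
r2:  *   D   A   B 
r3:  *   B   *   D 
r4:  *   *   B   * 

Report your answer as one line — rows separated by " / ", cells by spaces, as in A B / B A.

At row 1, column 1: row 1 has {A,C,D}; column 1 is empty so far; that leaves B.
At row 2, column 1: row 2 has {A,B,D}; column 1 has {B}; that leaves C.
At row 3, column 1: row 3 has {B,D}; column 1 has {B,C}; that leaves A.
At row 3, column 3: row 3 has {A,B,D}; column 3 has {A,B,D}; that leaves C.
At row 4, column 1: row 4 has {B}; column 1 has {A,B,C}; that leaves D.
At row 4, column 2: row 4 has {B,D}; column 2 has {B,C,D}; that leaves A.
At row 4, column 4: row 4 has {A,B,D}; column 4 has {A,B,D}; that leaves C.

B C D A / C D A B / A B C D / D A B C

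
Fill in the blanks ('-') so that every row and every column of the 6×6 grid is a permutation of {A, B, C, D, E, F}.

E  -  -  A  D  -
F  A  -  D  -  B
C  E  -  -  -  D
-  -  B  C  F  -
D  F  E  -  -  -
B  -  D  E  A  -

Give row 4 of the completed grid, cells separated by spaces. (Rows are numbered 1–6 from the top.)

A D B C F E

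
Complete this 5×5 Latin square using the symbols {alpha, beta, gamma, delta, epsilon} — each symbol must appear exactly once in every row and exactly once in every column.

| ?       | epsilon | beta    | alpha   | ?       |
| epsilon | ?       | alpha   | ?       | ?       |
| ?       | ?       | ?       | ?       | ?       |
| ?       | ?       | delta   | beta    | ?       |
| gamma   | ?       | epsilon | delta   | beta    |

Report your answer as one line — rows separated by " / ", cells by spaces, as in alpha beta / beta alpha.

delta epsilon beta alpha gamma / epsilon beta alpha gamma delta / beta delta gamma epsilon alpha / alpha gamma delta beta epsilon / gamma alpha epsilon delta beta

(r1,c1): row 1 has {alpha,beta,epsilon}; column 1 has {gamma,epsilon}, so it must be delta.
(r1,c5): row 1 has {alpha,beta,delta,epsilon}; column 5 has {beta}, so it must be gamma.
(r2,c4): row 2 has {alpha,epsilon}; column 4 has {alpha,beta,delta}, so it must be gamma.
(r2,c5): row 2 has {alpha,gamma,epsilon}; column 5 has {beta,gamma}, so it must be delta.
(r3,c3): row 3 is empty so far; column 3 has {alpha,beta,delta,epsilon}, so it must be gamma.
(r3,c4): row 3 has {gamma}; column 4 has {alpha,beta,gamma,delta}, so it must be epsilon.
(r3,c5): row 3 has {gamma,epsilon}; column 5 has {beta,gamma,delta}, so it must be alpha.
(r4,c1): row 4 has {beta,delta}; column 1 has {gamma,delta,epsilon}, so it must be alpha.
(r4,c2): row 4 has {alpha,beta,delta}; column 2 has {epsilon}, so it must be gamma.
(r4,c5): row 4 has {alpha,beta,gamma,delta}; column 5 has {alpha,beta,gamma,delta}, so it must be epsilon.
(r5,c2): row 5 has {beta,gamma,delta,epsilon}; column 2 has {gamma,epsilon}, so it must be alpha.
(r2,c2): row 2 has {alpha,gamma,delta,epsilon}; column 2 has {alpha,gamma,epsilon}, so it must be beta.
(r3,c1): row 3 has {alpha,gamma,epsilon}; column 1 has {alpha,gamma,delta,epsilon}, so it must be beta.
(r3,c2): row 3 has {alpha,beta,gamma,epsilon}; column 2 has {alpha,beta,gamma,epsilon}, so it must be delta.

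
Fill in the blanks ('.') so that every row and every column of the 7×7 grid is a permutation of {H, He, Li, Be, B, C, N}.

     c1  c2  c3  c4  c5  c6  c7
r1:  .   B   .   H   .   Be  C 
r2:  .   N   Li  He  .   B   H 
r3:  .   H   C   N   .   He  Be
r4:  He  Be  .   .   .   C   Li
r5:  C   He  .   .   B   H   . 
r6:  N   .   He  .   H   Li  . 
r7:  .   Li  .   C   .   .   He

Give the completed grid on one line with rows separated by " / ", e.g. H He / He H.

Li B N H He Be C / Be N Li He C B H / B H C N Li He Be / He Be H B N C Li / C He Be Li B H N / N C He Be H Li B / H Li B C Be N He

At row 1, column 1: row 1 has {H,Be,B,C}; column 1 has {He,C,N}; that leaves Li.
At row 1, column 3: row 1 has {H,Li,Be,B,C}; column 3 has {He,Li,C}; that leaves N.
At row 1, column 5: row 1 has {H,Li,Be,B,C,N}; column 5 has {H,B}; that leaves He.
At row 2, column 1: row 2 has {H,He,Li,B,N}; column 1 has {He,Li,C,N}; that leaves Be.
At row 2, column 5: row 2 has {H,He,Li,Be,B,N}; column 5 has {H,He,B}; that leaves C.
At row 3, column 1: row 3 has {H,He,Be,C,N}; column 1 has {He,Li,Be,C,N}; that leaves B.
At row 3, column 5: row 3 has {H,He,Be,B,C,N}; column 5 has {H,He,B,C}; that leaves Li.
At row 4, column 4: row 4 has {He,Li,Be,C}; column 4 has {H,He,C,N}; that leaves B.
At row 4, column 5: row 4 has {He,Li,Be,B,C}; column 5 has {H,He,Li,B,C}; that leaves N.
At row 5, column 3: row 5 has {H,He,B,C}; column 3 has {He,Li,C,N}; that leaves Be.
At row 5, column 4: row 5 has {H,He,Be,B,C}; column 4 has {H,He,B,C,N}; that leaves Li.
At row 5, column 7: row 5 has {H,He,Li,Be,B,C}; column 7 has {H,He,Li,Be,C}; that leaves N.
At row 6, column 2: row 6 has {H,He,Li,N}; column 2 has {H,He,Li,Be,B,N}; that leaves C.
At row 6, column 4: row 6 has {H,He,Li,C,N}; column 4 has {H,He,Li,B,C,N}; that leaves Be.
At row 6, column 7: row 6 has {H,He,Li,Be,C,N}; column 7 has {H,He,Li,Be,C,N}; that leaves B.
At row 7, column 1: row 7 has {He,Li,C}; column 1 has {He,Li,Be,B,C,N}; that leaves H.
At row 7, column 3: row 7 has {H,He,Li,C}; column 3 has {He,Li,Be,C,N}; that leaves B.
At row 7, column 5: row 7 has {H,He,Li,B,C}; column 5 has {H,He,Li,B,C,N}; that leaves Be.
At row 7, column 6: row 7 has {H,He,Li,Be,B,C}; column 6 has {H,He,Li,Be,B,C}; that leaves N.
At row 4, column 3: row 4 has {He,Li,Be,B,C,N}; column 3 has {He,Li,Be,B,C,N}; that leaves H.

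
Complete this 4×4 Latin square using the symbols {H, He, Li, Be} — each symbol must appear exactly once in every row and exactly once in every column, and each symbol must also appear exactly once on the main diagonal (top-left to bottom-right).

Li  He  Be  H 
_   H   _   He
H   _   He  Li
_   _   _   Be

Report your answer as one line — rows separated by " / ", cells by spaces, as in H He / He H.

Li He Be H / Be H Li He / H Be He Li / He Li H Be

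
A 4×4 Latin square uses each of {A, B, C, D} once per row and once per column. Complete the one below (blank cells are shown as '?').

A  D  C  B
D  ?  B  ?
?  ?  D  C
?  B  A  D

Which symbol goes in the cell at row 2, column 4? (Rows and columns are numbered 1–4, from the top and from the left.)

A

(r2,c4) = A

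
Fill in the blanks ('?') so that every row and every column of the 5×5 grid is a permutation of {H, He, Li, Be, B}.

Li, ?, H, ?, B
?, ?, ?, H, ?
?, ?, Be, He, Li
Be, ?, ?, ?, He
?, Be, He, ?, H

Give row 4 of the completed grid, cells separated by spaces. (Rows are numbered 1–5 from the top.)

Be H Li B He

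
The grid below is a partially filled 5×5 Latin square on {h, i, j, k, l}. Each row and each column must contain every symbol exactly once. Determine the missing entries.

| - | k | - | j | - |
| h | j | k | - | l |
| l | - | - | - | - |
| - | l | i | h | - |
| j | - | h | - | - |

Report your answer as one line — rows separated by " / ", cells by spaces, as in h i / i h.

(r1,c1): row 1 has {j,k}; column 1 has {h,j,l}, so it must be i.
(r1,c3): row 1 has {i,j,k}; column 3 has {h,i,k}, so it must be l.
(r1,c5): row 1 has {i,j,k,l}; column 5 has {l}, so it must be h.
(r2,c4): row 2 has {h,j,k,l}; column 4 has {h,j}, so it must be i.
(r3,c3): row 3 has {l}; column 3 has {h,i,k,l}, so it must be j.
(r3,c4): row 3 has {j,l}; column 4 has {h,i,j}, so it must be k.
(r3,c5): row 3 has {j,k,l}; column 5 has {h,l}, so it must be i.
(r4,c1): row 4 has {h,i,l}; column 1 has {h,i,j,l}, so it must be k.
(r4,c5): row 4 has {h,i,k,l}; column 5 has {h,i,l}, so it must be j.
(r5,c2): row 5 has {h,j}; column 2 has {j,k,l}, so it must be i.
(r5,c4): row 5 has {h,i,j}; column 4 has {h,i,j,k}, so it must be l.
(r5,c5): row 5 has {h,i,j,l}; column 5 has {h,i,j,l}, so it must be k.
(r3,c2): row 3 has {i,j,k,l}; column 2 has {i,j,k,l}, so it must be h.

i k l j h / h j k i l / l h j k i / k l i h j / j i h l k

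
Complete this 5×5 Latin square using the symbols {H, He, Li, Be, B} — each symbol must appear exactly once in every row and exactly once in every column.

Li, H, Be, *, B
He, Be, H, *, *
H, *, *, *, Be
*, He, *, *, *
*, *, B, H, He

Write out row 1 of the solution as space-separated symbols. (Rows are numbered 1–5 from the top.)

Li H Be He B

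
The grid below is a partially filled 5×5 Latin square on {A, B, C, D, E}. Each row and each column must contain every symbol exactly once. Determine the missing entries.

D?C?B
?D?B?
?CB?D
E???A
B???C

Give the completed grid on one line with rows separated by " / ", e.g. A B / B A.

D E C A B / C D A B E / A C B E D / E B D C A / B A E D C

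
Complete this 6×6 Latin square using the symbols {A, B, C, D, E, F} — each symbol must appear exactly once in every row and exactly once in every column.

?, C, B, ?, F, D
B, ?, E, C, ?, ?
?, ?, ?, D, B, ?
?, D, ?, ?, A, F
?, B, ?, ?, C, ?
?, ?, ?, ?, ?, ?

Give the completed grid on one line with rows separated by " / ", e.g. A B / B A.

(r2,c5) = D
(r2,c6) = A
(r4,c3) = C
(r5,c6) = E
(r6,c5) = E
(r2,c2) = F
(r3,c6) = C
(r4,c1) = E
(r4,c4) = B
(r6,c2) = A
(r6,c4) = F
(r6,c6) = B
(r1,c1) = A
(r1,c4) = E
(r3,c1) = F
(r3,c2) = E
(r3,c3) = A
(r5,c1) = D
(r5,c3) = F
(r5,c4) = A
(r6,c1) = C
(r6,c3) = D

A C B E F D / B F E C D A / F E A D B C / E D C B A F / D B F A C E / C A D F E B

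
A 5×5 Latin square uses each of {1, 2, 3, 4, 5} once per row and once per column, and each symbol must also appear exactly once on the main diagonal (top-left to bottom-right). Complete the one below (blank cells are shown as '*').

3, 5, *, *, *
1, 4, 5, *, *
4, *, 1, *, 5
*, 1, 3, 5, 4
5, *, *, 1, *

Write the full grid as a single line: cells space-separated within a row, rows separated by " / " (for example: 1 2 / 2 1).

3 5 2 4 1 / 1 4 5 2 3 / 4 2 1 3 5 / 2 1 3 5 4 / 5 3 4 1 2

(r4,c1) = 2
(r5,c5) = 2
(r1,c5) = 1
(r2,c5) = 3
(r5,c2) = 3
(r5,c3) = 4
(r1,c3) = 2
(r1,c4) = 4
(r2,c4) = 2
(r3,c2) = 2
(r3,c4) = 3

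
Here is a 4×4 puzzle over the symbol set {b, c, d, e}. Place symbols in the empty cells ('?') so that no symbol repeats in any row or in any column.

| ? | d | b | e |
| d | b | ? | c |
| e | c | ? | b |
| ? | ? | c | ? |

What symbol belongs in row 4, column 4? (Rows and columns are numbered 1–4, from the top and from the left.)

Cell (r1,c1): row 1 has {b,d,e}; column 1 has {d,e} → c.
Cell (r2,c3): row 2 has {b,c,d}; column 3 has {b,c} → e.
Cell (r3,c3): row 3 has {b,c,e}; column 3 has {b,c,e} → d.
Cell (r4,c1): row 4 has {c}; column 1 has {c,d,e} → b.
Cell (r4,c2): row 4 has {b,c}; column 2 has {b,c,d} → e.
Cell (r4,c4): row 4 has {b,c,e}; column 4 has {b,c,e} → d.

d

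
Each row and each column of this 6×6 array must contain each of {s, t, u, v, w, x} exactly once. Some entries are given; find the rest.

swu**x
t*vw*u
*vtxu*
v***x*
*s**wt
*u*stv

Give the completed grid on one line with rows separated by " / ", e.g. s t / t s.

s w u t v x / t x v w s u / w v t x u s / v t s u x w / u s x v w t / x u w s t v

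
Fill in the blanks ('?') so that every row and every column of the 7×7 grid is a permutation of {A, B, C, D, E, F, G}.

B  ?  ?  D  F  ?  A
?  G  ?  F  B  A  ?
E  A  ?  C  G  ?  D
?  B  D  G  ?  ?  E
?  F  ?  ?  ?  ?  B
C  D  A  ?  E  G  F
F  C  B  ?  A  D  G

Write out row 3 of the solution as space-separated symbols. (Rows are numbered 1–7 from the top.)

E A F C G B D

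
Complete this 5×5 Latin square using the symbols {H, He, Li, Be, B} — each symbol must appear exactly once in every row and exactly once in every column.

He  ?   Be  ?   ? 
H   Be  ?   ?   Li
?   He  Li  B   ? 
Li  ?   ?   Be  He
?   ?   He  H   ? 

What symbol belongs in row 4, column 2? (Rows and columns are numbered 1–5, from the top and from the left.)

Cell (r1,c4): row 1 has {He,Be}; column 4 has {H,Be,B} → Li.
Cell (r2,c3): row 2 has {H,Li,Be}; column 3 has {He,Li,Be} → B.
Cell (r2,c4): row 2 has {H,Li,Be,B}; column 4 has {H,Li,Be,B} → He.
Cell (r3,c1): row 3 has {He,Li,B}; column 1 has {H,He,Li} → Be.
Cell (r3,c5): row 3 has {He,Li,Be,B}; column 5 has {He,Li} → H.
Cell (r4,c3): row 4 has {He,Li,Be}; column 3 has {He,Li,Be,B} → H.
Cell (r5,c1): row 5 has {H,He}; column 1 has {H,He,Li,Be} → B.
Cell (r5,c2): row 5 has {H,He,B}; column 2 has {He,Be} → Li.
Cell (r5,c5): row 5 has {H,He,Li,B}; column 5 has {H,He,Li} → Be.
Cell (r1,c5): row 1 has {He,Li,Be}; column 5 has {H,He,Li,Be} → B.
Cell (r4,c2): row 4 has {H,He,Li,Be}; column 2 has {He,Li,Be} → B.

B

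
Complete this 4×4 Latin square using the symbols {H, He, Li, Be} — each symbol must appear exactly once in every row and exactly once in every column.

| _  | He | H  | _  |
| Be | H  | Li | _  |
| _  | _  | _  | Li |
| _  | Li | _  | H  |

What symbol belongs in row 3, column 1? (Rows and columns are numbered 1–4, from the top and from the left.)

H

(r1,c1) = Li
(r1,c4) = Be
(r2,c4) = He
(r3,c2) = Be
(r3,c3) = He
(r4,c1) = He
(r4,c3) = Be
(r3,c1) = H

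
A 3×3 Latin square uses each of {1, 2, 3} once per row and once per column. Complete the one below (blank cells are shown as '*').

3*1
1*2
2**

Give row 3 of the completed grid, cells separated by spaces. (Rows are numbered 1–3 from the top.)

2 1 3

Cell (r1,c2): row 1 has {1,3}; column 2 is empty so far → 2.
Cell (r2,c2): row 2 has {1,2}; column 2 has {2} → 3.
Cell (r3,c2): row 3 has {2}; column 2 has {2,3} → 1.
Cell (r3,c3): row 3 has {1,2}; column 3 has {1,2} → 3.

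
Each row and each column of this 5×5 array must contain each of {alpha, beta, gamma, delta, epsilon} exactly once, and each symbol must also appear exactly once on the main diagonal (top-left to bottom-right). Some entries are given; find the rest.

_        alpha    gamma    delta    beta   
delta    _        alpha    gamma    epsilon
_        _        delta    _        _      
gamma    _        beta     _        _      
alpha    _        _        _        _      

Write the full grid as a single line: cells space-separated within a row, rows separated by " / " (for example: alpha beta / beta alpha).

(r1,c1) = epsilon
(r2,c2) = beta
(r3,c1) = beta
(r4,c4) = alpha
(r4,c5) = delta
(r5,c3) = epsilon
(r5,c4) = beta
(r5,c5) = gamma
(r3,c4) = epsilon
(r3,c5) = alpha
(r4,c2) = epsilon
(r5,c2) = delta
(r3,c2) = gamma

epsilon alpha gamma delta beta / delta beta alpha gamma epsilon / beta gamma delta epsilon alpha / gamma epsilon beta alpha delta / alpha delta epsilon beta gamma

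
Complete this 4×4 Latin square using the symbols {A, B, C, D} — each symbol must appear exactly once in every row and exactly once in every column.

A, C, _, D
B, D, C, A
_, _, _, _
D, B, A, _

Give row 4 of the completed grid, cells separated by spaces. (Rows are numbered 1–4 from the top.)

D B A C

(r1,c3) = B
(r3,c1) = C
(r3,c2) = A
(r3,c3) = D
(r3,c4) = B
(r4,c4) = C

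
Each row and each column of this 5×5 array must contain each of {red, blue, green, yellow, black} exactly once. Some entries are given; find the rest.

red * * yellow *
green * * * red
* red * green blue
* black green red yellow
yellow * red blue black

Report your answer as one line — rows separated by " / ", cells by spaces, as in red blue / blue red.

At row 1, column 5: row 1 has {red,yellow}; column 5 has {red,blue,yellow,black}; that leaves green.
At row 2, column 4: row 2 has {red,green}; column 4 has {red,blue,green,yellow}; that leaves black.
At row 3, column 1: row 3 has {red,blue,green}; column 1 has {red,green,yellow}; that leaves black.
At row 3, column 3: row 3 has {red,blue,green,black}; column 3 has {red,green}; that leaves yellow.
At row 4, column 1: row 4 has {red,green,yellow,black}; column 1 has {red,green,yellow,black}; that leaves blue.
At row 5, column 2: row 5 has {red,blue,yellow,black}; column 2 has {red,black}; that leaves green.
At row 1, column 2: row 1 has {red,green,yellow}; column 2 has {red,green,black}; that leaves blue.
At row 1, column 3: row 1 has {red,blue,green,yellow}; column 3 has {red,green,yellow}; that leaves black.
At row 2, column 2: row 2 has {red,green,black}; column 2 has {red,blue,green,black}; that leaves yellow.
At row 2, column 3: row 2 has {red,green,yellow,black}; column 3 has {red,green,yellow,black}; that leaves blue.

red blue black yellow green / green yellow blue black red / black red yellow green blue / blue black green red yellow / yellow green red blue black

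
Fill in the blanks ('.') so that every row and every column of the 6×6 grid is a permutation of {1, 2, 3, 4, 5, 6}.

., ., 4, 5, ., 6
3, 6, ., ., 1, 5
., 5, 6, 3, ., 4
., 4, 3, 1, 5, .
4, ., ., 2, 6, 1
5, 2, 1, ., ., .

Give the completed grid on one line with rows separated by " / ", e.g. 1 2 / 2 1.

(r2,c3) = 2
(r2,c4) = 4
(r3,c5) = 2
(r4,c6) = 2
(r5,c2) = 3
(r5,c3) = 5
(r6,c4) = 6
(r6,c6) = 3
(r1,c2) = 1
(r1,c5) = 3
(r3,c1) = 1
(r4,c1) = 6
(r6,c5) = 4
(r1,c1) = 2

2 1 4 5 3 6 / 3 6 2 4 1 5 / 1 5 6 3 2 4 / 6 4 3 1 5 2 / 4 3 5 2 6 1 / 5 2 1 6 4 3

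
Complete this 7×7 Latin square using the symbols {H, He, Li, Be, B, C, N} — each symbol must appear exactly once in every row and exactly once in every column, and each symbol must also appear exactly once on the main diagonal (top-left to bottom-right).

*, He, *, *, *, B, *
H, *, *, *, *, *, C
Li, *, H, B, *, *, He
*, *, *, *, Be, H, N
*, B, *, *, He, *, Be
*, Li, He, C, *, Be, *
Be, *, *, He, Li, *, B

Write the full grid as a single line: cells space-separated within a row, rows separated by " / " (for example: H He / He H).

C He Be N H B Li / H N Li Be B He C / Li Be H B C N He / He C B Li Be H N / N B C H He Li Be / B Li He C N Be H / Be H N He Li C B

(r2,c2) = N
(r2,c5) = B
(r4,c2) = C
(r4,c4) = Li
(r6,c7) = H
(r7,c2) = H
(r1,c1) = C
(r1,c7) = Li
(r2,c4) = Be
(r3,c2) = Be
(r4,c3) = B
(r5,c1) = N
(r5,c4) = H
(r6,c1) = B
(r6,c5) = N
(r1,c4) = N
(r1,c5) = H
(r2,c3) = Li
(r2,c6) = He
(r3,c5) = C
(r3,c6) = N
(r4,c1) = He
(r5,c3) = C
(r5,c6) = Li
(r7,c3) = N
(r7,c6) = C
(r1,c3) = Be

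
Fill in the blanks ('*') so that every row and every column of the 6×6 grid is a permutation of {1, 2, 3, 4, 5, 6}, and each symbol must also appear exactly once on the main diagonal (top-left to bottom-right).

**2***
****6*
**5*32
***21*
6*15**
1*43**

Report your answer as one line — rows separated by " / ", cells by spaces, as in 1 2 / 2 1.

(r2,c3) = 3
(r3,c1) = 4
(r4,c3) = 6
(r5,c5) = 4
(r5,c6) = 3
(r6,c6) = 6
(r1,c1) = 3
(r1,c5) = 5
(r2,c2) = 1
(r2,c4) = 4
(r2,c6) = 5
(r3,c2) = 6
(r3,c4) = 1
(r4,c1) = 5
(r4,c6) = 4
(r5,c2) = 2
(r6,c2) = 5
(r6,c5) = 2
(r1,c2) = 4
(r1,c4) = 6
(r1,c6) = 1
(r2,c1) = 2
(r4,c2) = 3

3 4 2 6 5 1 / 2 1 3 4 6 5 / 4 6 5 1 3 2 / 5 3 6 2 1 4 / 6 2 1 5 4 3 / 1 5 4 3 2 6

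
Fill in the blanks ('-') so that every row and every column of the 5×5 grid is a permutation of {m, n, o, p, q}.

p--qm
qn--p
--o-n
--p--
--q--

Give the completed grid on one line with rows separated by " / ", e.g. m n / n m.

p o n q m / q n m o p / m q o p n / o m p n q / n p q m o

(r1,c2): row 1 has {m,p,q}; column 2 has {n}, so it must be o.
(r1,c3): row 1 has {m,o,p,q}; column 3 has {o,p,q}, so it must be n.
(r2,c3): row 2 has {n,p,q}; column 3 has {n,o,p,q}, so it must be m.
(r2,c4): row 2 has {m,n,p,q}; column 4 has {q}, so it must be o.
(r3,c1): row 3 has {n,o}; column 1 has {p,q}, so it must be m.
(r3,c4): row 3 has {m,n,o}; column 4 has {o,q}, so it must be p.
(r5,c5): row 5 has {q}; column 5 has {m,n,p}, so it must be o.
(r3,c2): row 3 has {m,n,o,p}; column 2 has {n,o}, so it must be q.
(r4,c2): row 4 has {p}; column 2 has {n,o,q}, so it must be m.
(r4,c4): row 4 has {m,p}; column 4 has {o,p,q}, so it must be n.
(r4,c5): row 4 has {m,n,p}; column 5 has {m,n,o,p}, so it must be q.
(r5,c1): row 5 has {o,q}; column 1 has {m,p,q}, so it must be n.
(r5,c2): row 5 has {n,o,q}; column 2 has {m,n,o,q}, so it must be p.
(r5,c4): row 5 has {n,o,p,q}; column 4 has {n,o,p,q}, so it must be m.
(r4,c1): row 4 has {m,n,p,q}; column 1 has {m,n,p,q}, so it must be o.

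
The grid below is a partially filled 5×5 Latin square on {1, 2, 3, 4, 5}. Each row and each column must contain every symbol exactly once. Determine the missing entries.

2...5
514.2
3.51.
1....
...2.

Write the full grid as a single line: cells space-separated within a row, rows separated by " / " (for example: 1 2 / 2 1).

2 3 1 4 5 / 5 1 4 3 2 / 3 2 5 1 4 / 1 4 2 5 3 / 4 5 3 2 1

row 2 has {1,2,4,5}; column 4 has {1,2} — only 3 is left for (r2,c4).
row 3 has {1,3,5}; column 5 has {2,5} — only 4 is left for (r3,c5).
row 4 has {1}; column 5 has {2,4,5} — only 3 is left for (r4,c5).
row 5 has {2}; column 1 has {1,2,3,5} — only 4 is left for (r5,c1).
row 5 has {2,4}; column 5 has {2,3,4,5} — only 1 is left for (r5,c5).
row 1 has {2,5}; column 4 has {1,2,3} — only 4 is left for (r1,c4).
row 3 has {1,3,4,5}; column 2 has {1} — only 2 is left for (r3,c2).
row 4 has {1,3}; column 3 has {4,5} — only 2 is left for (r4,c3).
row 4 has {1,2,3}; column 4 has {1,2,3,4} — only 5 is left for (r4,c4).
row 5 has {1,2,4}; column 3 has {2,4,5} — only 3 is left for (r5,c3).
row 1 has {2,4,5}; column 2 has {1,2} — only 3 is left for (r1,c2).
row 1 has {2,3,4,5}; column 3 has {2,3,4,5} — only 1 is left for (r1,c3).
row 4 has {1,2,3,5}; column 2 has {1,2,3} — only 4 is left for (r4,c2).
row 5 has {1,2,3,4}; column 2 has {1,2,3,4} — only 5 is left for (r5,c2).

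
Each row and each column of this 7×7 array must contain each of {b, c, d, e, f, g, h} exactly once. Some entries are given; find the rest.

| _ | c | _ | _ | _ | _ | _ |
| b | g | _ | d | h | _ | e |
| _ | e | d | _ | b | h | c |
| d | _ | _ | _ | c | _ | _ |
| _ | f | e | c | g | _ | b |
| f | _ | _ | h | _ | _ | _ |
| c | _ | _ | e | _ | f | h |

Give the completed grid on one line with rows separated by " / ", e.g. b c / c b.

e c h b f g d / b g f d h c e / g e d f b h c / d h b g c e f / h f e c g d b / f d c h e b g / c b g e d f h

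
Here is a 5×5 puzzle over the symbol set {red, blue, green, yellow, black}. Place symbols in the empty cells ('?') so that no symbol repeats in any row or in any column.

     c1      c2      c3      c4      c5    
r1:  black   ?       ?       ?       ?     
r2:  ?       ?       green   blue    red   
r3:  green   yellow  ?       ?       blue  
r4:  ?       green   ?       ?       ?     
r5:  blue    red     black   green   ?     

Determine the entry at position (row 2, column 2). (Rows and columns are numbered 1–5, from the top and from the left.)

(r1,c2): row 1 has {black}; column 2 has {red,green,yellow}, so it must be blue.
(r2,c1): row 2 has {red,blue,green}; column 1 has {blue,green,black}, so it must be yellow.
(r2,c2): row 2 has {red,blue,green,yellow}; column 2 has {red,blue,green,yellow}, so it must be black.

black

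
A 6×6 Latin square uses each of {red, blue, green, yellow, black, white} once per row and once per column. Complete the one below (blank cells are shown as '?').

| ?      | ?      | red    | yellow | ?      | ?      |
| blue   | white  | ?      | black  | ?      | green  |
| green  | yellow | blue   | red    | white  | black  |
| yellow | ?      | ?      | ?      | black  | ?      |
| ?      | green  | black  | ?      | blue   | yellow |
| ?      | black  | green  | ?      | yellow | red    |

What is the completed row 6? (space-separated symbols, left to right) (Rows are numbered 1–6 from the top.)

white black green blue yellow red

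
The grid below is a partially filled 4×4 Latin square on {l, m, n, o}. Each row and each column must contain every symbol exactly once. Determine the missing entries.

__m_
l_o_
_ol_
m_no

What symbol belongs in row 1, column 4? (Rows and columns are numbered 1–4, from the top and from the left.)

l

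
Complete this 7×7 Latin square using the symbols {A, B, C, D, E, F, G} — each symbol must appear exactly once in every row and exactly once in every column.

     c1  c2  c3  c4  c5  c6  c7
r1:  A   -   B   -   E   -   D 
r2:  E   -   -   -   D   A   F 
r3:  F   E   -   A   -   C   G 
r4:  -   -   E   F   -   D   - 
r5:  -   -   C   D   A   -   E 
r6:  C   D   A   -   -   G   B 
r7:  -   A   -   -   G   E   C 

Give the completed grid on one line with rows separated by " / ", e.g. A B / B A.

row 1 has {A,B,D,E}; column 6 has {A,C,D,E,G} — only F is left for (r1,c6).
row 2 has {A,D,E,F}; column 3 has {A,B,C,E} — only G is left for (r2,c3).
row 3 has {A,C,E,F,G}; column 3 has {A,B,C,E,G} — only D is left for (r3,c3).
row 3 has {A,C,D,E,F,G}; column 5 has {A,D,E,G} — only B is left for (r3,c5).
row 4 has {D,E,F}; column 5 has {A,B,D,E,G} — only C is left for (r4,c5).
row 4 has {C,D,E,F}; column 7 has {B,C,D,E,F,G} — only A is left for (r4,c7).
row 5 has {A,C,D,E}; column 6 has {A,C,D,E,F,G} — only B is left for (r5,c6).
row 6 has {A,B,C,D,G}; column 4 has {A,D,F} — only E is left for (r6,c4).
row 6 has {A,B,C,D,E,G}; column 5 has {A,B,C,D,E,G} — only F is left for (r6,c5).
row 7 has {A,C,E,G}; column 3 has {A,B,C,D,E,G} — only F is left for (r7,c3).
row 7 has {A,C,E,F,G}; column 4 has {A,D,E,F} — only B is left for (r7,c4).
row 2 has {A,D,E,F,G}; column 4 has {A,B,D,E,F} — only C is left for (r2,c4).
row 5 has {A,B,C,D,E}; column 1 has {A,C,E,F} — only G is left for (r5,c1).
row 5 has {A,B,C,D,E,G}; column 2 has {A,D,E} — only F is left for (r5,c2).
row 7 has {A,B,C,E,F,G}; column 1 has {A,C,E,F,G} — only D is left for (r7,c1).
row 1 has {A,B,D,E,F}; column 4 has {A,B,C,D,E,F} — only G is left for (r1,c4).
row 2 has {A,C,D,E,F,G}; column 2 has {A,D,E,F} — only B is left for (r2,c2).
row 4 has {A,C,D,E,F}; column 1 has {A,C,D,E,F,G} — only B is left for (r4,c1).
row 4 has {A,B,C,D,E,F}; column 2 has {A,B,D,E,F} — only G is left for (r4,c2).
row 1 has {A,B,D,E,F,G}; column 2 has {A,B,D,E,F,G} — only C is left for (r1,c2).

A C B G E F D / E B G C D A F / F E D A B C G / B G E F C D A / G F C D A B E / C D A E F G B / D A F B G E C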